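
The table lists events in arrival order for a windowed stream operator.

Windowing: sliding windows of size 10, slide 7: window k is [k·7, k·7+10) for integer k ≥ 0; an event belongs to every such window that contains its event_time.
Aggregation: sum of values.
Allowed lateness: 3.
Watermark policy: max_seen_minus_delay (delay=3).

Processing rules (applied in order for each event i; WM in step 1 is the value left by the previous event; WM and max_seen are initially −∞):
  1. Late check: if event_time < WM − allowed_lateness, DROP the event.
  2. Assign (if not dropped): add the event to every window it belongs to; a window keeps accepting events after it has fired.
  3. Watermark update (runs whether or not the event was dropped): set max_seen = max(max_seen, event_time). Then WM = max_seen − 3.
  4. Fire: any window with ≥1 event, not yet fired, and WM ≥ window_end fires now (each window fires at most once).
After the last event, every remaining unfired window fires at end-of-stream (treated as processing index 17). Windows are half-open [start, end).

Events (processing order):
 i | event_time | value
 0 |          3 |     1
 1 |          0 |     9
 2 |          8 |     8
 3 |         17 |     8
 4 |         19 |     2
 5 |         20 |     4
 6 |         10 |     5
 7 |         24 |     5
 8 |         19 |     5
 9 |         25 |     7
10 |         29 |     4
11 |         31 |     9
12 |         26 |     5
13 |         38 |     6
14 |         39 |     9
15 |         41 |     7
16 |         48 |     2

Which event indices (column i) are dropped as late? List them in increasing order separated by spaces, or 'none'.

6

i=0 t=3 v=1: → [0,10); WM=0
i=1 t=0 v=9: → [0,10); WM=0
i=2 t=8 v=8: → [7,17),[0,10); WM=5
i=3 t=17 v=8: → [14,24); WM=14; [0,10) fires=18
i=4 t=19 v=2: → [14,24); WM=16
i=5 t=20 v=4: → [14,24); WM=17; [7,17) fires=8
i=6 t=10 v=5: DROP (t<17-3); WM=17
i=7 t=24 v=5: → [21,31); WM=21
i=8 t=19 v=5: → [14,24); WM=21
i=9 t=25 v=7: → [21,31); WM=22
i=10 t=29 v=4: → [28,38),[21,31); WM=26; [14,24) fires=19
i=11 t=31 v=9: → [28,38); WM=28
i=12 t=26 v=5: → [21,31); WM=28
i=13 t=38 v=6: → [35,45); WM=35; [21,31) fires=21
i=14 t=39 v=9: → [35,45); WM=36
i=15 t=41 v=7: → [35,45); WM=38; [28,38) fires=13
i=16 t=48 v=2: → [42,52); WM=45; [35,45) fires=22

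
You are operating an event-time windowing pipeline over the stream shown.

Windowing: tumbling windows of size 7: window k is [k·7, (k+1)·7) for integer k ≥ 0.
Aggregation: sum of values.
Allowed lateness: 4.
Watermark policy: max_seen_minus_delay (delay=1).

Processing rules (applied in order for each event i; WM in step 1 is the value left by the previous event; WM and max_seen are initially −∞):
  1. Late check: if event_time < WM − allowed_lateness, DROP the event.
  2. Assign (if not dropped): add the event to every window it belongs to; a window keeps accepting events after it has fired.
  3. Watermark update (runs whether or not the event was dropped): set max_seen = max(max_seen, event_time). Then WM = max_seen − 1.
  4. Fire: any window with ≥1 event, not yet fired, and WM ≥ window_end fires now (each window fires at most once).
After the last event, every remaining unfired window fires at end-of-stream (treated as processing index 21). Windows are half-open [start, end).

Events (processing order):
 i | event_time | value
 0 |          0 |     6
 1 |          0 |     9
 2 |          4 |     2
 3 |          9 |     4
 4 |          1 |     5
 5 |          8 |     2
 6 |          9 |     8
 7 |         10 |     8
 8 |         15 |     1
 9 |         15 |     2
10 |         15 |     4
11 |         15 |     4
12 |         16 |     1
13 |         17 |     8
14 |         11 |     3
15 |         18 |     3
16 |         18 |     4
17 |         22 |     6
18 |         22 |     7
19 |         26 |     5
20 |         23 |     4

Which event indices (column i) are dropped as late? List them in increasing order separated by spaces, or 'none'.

4 14

i=0 t=0 v=6: → [0,7); WM=-1
i=1 t=0 v=9: → [0,7); WM=-1
i=2 t=4 v=2: → [0,7); WM=3
i=3 t=9 v=4: → [7,14); WM=8; [0,7) fires=17
i=4 t=1 v=5: DROP (t<8-4); WM=8
i=5 t=8 v=2: → [7,14); WM=8
i=6 t=9 v=8: → [7,14); WM=8
i=7 t=10 v=8: → [7,14); WM=9
i=8 t=15 v=1: → [14,21); WM=14; [7,14) fires=22
i=9 t=15 v=2: → [14,21); WM=14
i=10 t=15 v=4: → [14,21); WM=14
i=11 t=15 v=4: → [14,21); WM=14
i=12 t=16 v=1: → [14,21); WM=15
i=13 t=17 v=8: → [14,21); WM=16
i=14 t=11 v=3: DROP (t<16-4); WM=16
i=15 t=18 v=3: → [14,21); WM=17
i=16 t=18 v=4: → [14,21); WM=17
i=17 t=22 v=6: → [21,28); WM=21; [14,21) fires=27
i=18 t=22 v=7: → [21,28); WM=21
i=19 t=26 v=5: → [21,28); WM=25
i=20 t=23 v=4: → [21,28); WM=25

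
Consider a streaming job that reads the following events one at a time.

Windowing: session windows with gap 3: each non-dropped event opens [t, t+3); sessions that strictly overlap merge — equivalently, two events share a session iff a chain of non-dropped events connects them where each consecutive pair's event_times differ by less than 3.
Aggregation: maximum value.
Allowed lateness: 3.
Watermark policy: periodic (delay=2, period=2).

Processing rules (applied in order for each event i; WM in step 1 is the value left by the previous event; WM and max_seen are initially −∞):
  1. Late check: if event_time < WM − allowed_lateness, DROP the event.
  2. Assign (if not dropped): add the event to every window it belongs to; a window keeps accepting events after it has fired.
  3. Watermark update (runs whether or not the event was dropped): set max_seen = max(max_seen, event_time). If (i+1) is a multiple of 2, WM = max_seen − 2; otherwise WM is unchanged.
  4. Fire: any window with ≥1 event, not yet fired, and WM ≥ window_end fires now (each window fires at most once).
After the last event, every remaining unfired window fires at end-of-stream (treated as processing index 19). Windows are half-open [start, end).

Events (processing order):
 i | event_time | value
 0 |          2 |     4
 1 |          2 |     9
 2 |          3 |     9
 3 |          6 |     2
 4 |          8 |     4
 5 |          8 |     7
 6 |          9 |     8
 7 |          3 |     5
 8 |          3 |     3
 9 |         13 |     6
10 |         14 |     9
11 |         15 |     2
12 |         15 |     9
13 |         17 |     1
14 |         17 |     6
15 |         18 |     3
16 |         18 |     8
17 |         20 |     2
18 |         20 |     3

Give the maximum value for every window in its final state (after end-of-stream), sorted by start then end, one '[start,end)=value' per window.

[2,6)=9 [6,12)=8 [13,23)=9

i=0 t=2 v=4: → [2,5); WM=−∞
i=1 t=2 v=9: → [2,5); WM=0
i=2 t=3 v=9: → [2,6); WM=0
i=3 t=6 v=2: → [6,9); WM=4
i=4 t=8 v=4: → [6,11); WM=4
i=5 t=8 v=7: → [6,11); WM=6
i=6 t=9 v=8: → [6,12); WM=6
i=7 t=3 v=5: → [2,6); WM=7
i=8 t=3 v=3: DROP (t<7-3); WM=7
i=9 t=13 v=6: → [13,16); WM=11
i=10 t=14 v=9: → [13,17); WM=11
i=11 t=15 v=2: → [13,18); WM=13
i=12 t=15 v=9: → [13,18); WM=13
i=13 t=17 v=1: → [13,20); WM=15
i=14 t=17 v=6: → [13,20); WM=15
i=15 t=18 v=3: → [13,21); WM=16
i=16 t=18 v=8: → [13,21); WM=16
i=17 t=20 v=2: → [13,23); WM=18
i=18 t=20 v=3: → [13,23); WM=18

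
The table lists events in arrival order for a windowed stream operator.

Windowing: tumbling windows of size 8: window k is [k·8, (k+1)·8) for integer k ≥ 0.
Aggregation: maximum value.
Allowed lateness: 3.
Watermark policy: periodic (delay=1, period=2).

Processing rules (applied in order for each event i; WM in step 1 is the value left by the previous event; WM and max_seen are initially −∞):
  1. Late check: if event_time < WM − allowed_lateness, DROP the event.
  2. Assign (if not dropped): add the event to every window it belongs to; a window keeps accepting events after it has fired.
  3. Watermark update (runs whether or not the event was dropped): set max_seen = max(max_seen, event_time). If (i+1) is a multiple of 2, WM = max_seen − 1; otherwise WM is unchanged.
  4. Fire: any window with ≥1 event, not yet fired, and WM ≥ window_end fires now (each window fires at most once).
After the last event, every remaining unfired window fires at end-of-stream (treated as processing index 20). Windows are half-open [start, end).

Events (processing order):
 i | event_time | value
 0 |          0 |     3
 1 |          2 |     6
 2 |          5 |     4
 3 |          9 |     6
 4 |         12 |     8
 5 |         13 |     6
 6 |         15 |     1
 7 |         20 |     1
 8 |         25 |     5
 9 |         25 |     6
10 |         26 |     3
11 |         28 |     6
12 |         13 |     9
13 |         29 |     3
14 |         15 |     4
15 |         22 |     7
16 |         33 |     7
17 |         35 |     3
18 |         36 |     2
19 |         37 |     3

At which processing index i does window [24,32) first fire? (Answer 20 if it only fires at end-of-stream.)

17

i=0 t=0 v=3: → [0,8); WM=−∞
i=1 t=2 v=6: → [0,8); WM=1
i=2 t=5 v=4: → [0,8); WM=1
i=3 t=9 v=6: → [8,16); WM=8; [0,8) fires=6
i=4 t=12 v=8: → [8,16); WM=8
i=5 t=13 v=6: → [8,16); WM=12
i=6 t=15 v=1: → [8,16); WM=12
i=7 t=20 v=1: → [16,24); WM=19; [8,16) fires=8
i=8 t=25 v=5: → [24,32); WM=19
i=9 t=25 v=6: → [24,32); WM=24; [16,24) fires=1
i=10 t=26 v=3: → [24,32); WM=24
i=11 t=28 v=6: → [24,32); WM=27
i=12 t=13 v=9: DROP (t<27-3); WM=27
i=13 t=29 v=3: → [24,32); WM=28
i=14 t=15 v=4: DROP (t<28-3); WM=28
i=15 t=22 v=7: DROP (t<28-3); WM=28
i=16 t=33 v=7: → [32,40); WM=28
i=17 t=35 v=3: → [32,40); WM=34; [24,32) fires=6
i=18 t=36 v=2: → [32,40); WM=34
i=19 t=37 v=3: → [32,40); WM=36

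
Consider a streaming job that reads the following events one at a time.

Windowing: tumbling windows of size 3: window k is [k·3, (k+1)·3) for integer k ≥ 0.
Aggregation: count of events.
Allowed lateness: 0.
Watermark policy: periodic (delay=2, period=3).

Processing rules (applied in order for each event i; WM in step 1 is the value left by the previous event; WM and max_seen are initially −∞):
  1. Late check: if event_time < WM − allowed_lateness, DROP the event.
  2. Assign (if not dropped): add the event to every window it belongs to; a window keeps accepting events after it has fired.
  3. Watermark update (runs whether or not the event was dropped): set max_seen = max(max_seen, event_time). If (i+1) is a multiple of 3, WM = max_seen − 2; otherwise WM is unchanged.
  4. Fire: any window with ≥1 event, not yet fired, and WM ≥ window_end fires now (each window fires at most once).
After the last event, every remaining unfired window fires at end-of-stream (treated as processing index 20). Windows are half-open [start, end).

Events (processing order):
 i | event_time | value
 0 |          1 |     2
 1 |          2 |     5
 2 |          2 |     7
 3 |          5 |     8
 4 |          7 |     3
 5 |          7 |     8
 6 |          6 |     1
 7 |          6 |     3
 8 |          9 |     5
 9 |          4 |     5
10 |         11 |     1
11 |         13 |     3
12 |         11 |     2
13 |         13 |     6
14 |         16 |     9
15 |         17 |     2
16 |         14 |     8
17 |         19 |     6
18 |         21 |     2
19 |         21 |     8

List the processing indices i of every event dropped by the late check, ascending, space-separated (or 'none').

i=0 t=1 v=2: → [0,3); WM=−∞
i=1 t=2 v=5: → [0,3); WM=−∞
i=2 t=2 v=7: → [0,3); WM=0
i=3 t=5 v=8: → [3,6); WM=0
i=4 t=7 v=3: → [6,9); WM=0
i=5 t=7 v=8: → [6,9); WM=5; [0,3) fires=3
i=6 t=6 v=1: → [6,9); WM=5
i=7 t=6 v=3: → [6,9); WM=5
i=8 t=9 v=5: → [9,12); WM=7; [3,6) fires=1
i=9 t=4 v=5: DROP (t<7-0); WM=7
i=10 t=11 v=1: → [9,12); WM=7
i=11 t=13 v=3: → [12,15); WM=11; [6,9) fires=4
i=12 t=11 v=2: → [9,12); WM=11
i=13 t=13 v=6: → [12,15); WM=11
i=14 t=16 v=9: → [15,18); WM=14; [9,12) fires=3
i=15 t=17 v=2: → [15,18); WM=14
i=16 t=14 v=8: → [12,15); WM=14
i=17 t=19 v=6: → [18,21); WM=17; [12,15) fires=3
i=18 t=21 v=2: → [21,24); WM=17
i=19 t=21 v=8: → [21,24); WM=17

9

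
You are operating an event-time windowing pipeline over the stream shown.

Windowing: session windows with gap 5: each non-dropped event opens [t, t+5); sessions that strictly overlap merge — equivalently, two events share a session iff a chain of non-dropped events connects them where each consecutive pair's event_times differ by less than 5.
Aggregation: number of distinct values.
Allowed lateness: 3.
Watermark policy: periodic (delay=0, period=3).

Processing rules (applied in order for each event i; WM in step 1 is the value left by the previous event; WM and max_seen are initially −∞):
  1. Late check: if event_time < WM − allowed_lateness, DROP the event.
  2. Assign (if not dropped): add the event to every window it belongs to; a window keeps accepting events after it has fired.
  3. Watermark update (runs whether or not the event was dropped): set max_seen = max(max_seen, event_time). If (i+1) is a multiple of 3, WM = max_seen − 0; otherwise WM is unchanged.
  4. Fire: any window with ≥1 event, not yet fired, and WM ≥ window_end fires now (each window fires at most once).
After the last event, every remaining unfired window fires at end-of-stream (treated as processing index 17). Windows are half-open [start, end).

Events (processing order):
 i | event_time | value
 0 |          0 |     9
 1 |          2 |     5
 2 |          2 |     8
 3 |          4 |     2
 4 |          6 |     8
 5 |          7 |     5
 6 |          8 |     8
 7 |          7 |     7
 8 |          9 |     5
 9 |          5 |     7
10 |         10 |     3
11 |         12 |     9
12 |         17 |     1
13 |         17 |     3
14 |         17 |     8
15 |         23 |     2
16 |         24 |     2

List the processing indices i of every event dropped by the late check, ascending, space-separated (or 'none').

9

i=0 t=0 v=9: → [0,5); WM=−∞
i=1 t=2 v=5: → [0,7); WM=−∞
i=2 t=2 v=8: → [0,7); WM=2
i=3 t=4 v=2: → [0,9); WM=2
i=4 t=6 v=8: → [0,11); WM=2
i=5 t=7 v=5: → [0,12); WM=7
i=6 t=8 v=8: → [0,13); WM=7
i=7 t=7 v=7: → [0,13); WM=7
i=8 t=9 v=5: → [0,14); WM=9
i=9 t=5 v=7: DROP (t<9-3); WM=9
i=10 t=10 v=3: → [0,15); WM=9
i=11 t=12 v=9: → [0,17); WM=12
i=12 t=17 v=1: → [17,22); WM=12
i=13 t=17 v=3: → [17,22); WM=12
i=14 t=17 v=8: → [17,22); WM=17
i=15 t=23 v=2: → [23,28); WM=17
i=16 t=24 v=2: → [23,29); WM=17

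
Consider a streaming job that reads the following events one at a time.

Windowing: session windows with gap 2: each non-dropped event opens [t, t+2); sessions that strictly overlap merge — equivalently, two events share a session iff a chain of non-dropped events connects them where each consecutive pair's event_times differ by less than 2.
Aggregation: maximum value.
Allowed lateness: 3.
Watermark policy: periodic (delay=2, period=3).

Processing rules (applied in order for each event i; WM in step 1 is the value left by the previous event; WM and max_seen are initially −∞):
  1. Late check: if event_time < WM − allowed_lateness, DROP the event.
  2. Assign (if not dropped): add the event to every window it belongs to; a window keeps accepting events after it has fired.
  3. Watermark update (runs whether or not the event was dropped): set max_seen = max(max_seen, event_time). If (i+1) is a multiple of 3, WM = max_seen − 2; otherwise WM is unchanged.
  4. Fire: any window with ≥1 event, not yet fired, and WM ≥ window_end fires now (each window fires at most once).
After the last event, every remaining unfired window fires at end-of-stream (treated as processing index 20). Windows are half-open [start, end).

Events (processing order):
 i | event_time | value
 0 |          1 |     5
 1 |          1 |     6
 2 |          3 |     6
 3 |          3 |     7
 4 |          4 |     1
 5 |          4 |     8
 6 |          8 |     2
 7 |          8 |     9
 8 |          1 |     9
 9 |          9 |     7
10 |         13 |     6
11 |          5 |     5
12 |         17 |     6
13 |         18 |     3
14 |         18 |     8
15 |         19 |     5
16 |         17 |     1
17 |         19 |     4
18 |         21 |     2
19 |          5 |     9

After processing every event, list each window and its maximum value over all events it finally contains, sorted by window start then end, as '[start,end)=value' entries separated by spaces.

i=0 t=1 v=5: → [1,3); WM=−∞
i=1 t=1 v=6: → [1,3); WM=−∞
i=2 t=3 v=6: → [3,5); WM=1
i=3 t=3 v=7: → [3,5); WM=1
i=4 t=4 v=1: → [3,6); WM=1
i=5 t=4 v=8: → [3,6); WM=2
i=6 t=8 v=2: → [8,10); WM=2
i=7 t=8 v=9: → [8,10); WM=2
i=8 t=1 v=9: → [1,3); WM=6
i=9 t=9 v=7: → [8,11); WM=6
i=10 t=13 v=6: → [13,15); WM=6
i=11 t=5 v=5: → [3,7); WM=11
i=12 t=17 v=6: → [17,19); WM=11
i=13 t=18 v=3: → [17,20); WM=11
i=14 t=18 v=8: → [17,20); WM=16
i=15 t=19 v=5: → [17,21); WM=16
i=16 t=17 v=1: → [17,21); WM=16
i=17 t=19 v=4: → [17,21); WM=17
i=18 t=21 v=2: → [21,23); WM=17
i=19 t=5 v=9: DROP (t<17-3); WM=17

[1,3)=9 [3,7)=8 [8,11)=9 [13,15)=6 [17,21)=8 [21,23)=2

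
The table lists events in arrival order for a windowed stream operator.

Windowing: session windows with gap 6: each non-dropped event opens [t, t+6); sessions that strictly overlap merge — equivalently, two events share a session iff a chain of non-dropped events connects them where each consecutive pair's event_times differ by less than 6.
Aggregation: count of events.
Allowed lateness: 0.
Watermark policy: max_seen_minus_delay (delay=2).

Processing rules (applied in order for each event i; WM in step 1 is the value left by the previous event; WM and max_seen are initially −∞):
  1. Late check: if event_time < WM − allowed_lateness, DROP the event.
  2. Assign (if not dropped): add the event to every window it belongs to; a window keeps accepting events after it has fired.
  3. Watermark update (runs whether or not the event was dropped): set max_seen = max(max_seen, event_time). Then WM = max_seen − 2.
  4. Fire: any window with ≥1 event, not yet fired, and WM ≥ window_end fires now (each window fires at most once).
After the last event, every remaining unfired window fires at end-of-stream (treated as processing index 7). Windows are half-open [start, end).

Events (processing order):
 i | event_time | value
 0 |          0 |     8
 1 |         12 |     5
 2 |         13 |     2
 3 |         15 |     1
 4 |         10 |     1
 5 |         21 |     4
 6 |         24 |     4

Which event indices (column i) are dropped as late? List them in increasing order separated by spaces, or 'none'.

4

i=0 t=0 v=8: → [0,6); WM=-2
i=1 t=12 v=5: → [12,18); WM=10
i=2 t=13 v=2: → [12,19); WM=11
i=3 t=15 v=1: → [12,21); WM=13
i=4 t=10 v=1: DROP (t<13-0); WM=13
i=5 t=21 v=4: → [21,27); WM=19
i=6 t=24 v=4: → [21,30); WM=22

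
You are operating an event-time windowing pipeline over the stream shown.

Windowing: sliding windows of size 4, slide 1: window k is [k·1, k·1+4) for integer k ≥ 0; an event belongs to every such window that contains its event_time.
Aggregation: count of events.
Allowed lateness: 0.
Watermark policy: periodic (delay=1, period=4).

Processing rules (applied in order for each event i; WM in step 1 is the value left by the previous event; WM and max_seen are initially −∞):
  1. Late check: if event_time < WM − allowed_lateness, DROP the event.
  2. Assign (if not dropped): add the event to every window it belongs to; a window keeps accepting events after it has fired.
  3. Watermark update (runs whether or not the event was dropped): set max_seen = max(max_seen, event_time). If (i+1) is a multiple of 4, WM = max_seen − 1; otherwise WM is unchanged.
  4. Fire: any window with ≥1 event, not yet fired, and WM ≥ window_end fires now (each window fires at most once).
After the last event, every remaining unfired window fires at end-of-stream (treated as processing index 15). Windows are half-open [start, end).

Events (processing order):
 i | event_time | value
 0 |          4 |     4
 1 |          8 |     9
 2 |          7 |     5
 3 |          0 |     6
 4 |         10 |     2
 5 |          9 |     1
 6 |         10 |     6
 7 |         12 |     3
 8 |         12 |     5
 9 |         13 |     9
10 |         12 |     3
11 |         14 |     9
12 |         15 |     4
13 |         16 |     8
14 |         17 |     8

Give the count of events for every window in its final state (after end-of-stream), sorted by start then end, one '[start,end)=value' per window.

[0,4)=1 [1,5)=1 [2,6)=1 [3,7)=1 [4,8)=2 [5,9)=2 [6,10)=3 [7,11)=5 [8,12)=4 [9,13)=6 [10,14)=6 [11,15)=5 [12,16)=6 [13,17)=4 [14,18)=4 [15,19)=3 [16,20)=2 [17,21)=1

i=0 t=4 v=4: → [4,8),[3,7),[2,6),[1,5); WM=−∞
i=1 t=8 v=9: → [8,12),[7,11),[6,10),[5,9); WM=−∞
i=2 t=7 v=5: → [7,11),[6,10),[5,9),[4,8); WM=−∞
i=3 t=0 v=6: → [0,4); WM=7; [0,4) fires=1 [1,5) fires=1 [2,6) fires=1 [3,7) fires=1
i=4 t=10 v=2: → [10,14),[9,13),[8,12),[7,11); WM=7
i=5 t=9 v=1: → [9,13),[8,12),[7,11),[6,10); WM=7
i=6 t=10 v=6: → [10,14),[9,13),[8,12),[7,11); WM=7
i=7 t=12 v=3: → [12,16),[11,15),[10,14),[9,13); WM=11; [4,8) fires=2 [5,9) fires=2 [6,10) fires=3 [7,11) fires=5
i=8 t=12 v=5: → [12,16),[11,15),[10,14),[9,13); WM=11
i=9 t=13 v=9: → [13,17),[12,16),[11,15),[10,14); WM=11
i=10 t=12 v=3: → [12,16),[11,15),[10,14),[9,13); WM=11
i=11 t=14 v=9: → [14,18),[13,17),[12,16),[11,15); WM=13; [8,12) fires=4 [9,13) fires=6
i=12 t=15 v=4: → [15,19),[14,18),[13,17),[12,16); WM=13
i=13 t=16 v=8: → [16,20),[15,19),[14,18),[13,17); WM=13
i=14 t=17 v=8: → [17,21),[16,20),[15,19),[14,18); WM=13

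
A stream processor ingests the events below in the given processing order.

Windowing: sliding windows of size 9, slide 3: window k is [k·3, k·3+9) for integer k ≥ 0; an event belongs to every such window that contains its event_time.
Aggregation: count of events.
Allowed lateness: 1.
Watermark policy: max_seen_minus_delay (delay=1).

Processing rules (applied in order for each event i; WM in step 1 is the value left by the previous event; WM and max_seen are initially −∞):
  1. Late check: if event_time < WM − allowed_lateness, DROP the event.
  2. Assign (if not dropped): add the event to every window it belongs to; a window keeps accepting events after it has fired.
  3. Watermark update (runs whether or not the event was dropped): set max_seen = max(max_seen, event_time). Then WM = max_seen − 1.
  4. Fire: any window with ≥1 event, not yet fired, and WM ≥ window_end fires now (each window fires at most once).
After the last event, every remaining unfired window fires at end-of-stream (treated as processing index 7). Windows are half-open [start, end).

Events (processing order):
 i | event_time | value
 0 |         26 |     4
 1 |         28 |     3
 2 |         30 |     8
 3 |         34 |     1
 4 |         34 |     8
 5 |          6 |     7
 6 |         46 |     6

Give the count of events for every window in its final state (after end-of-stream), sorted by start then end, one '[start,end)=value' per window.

[18,27)=1 [21,30)=2 [24,33)=3 [27,36)=4 [30,39)=3 [33,42)=2 [39,48)=1 [42,51)=1 [45,54)=1

i=0 t=26 v=4: → [24,33),[21,30),[18,27); WM=25
i=1 t=28 v=3: → [27,36),[24,33),[21,30); WM=27; [18,27) fires=1
i=2 t=30 v=8: → [30,39),[27,36),[24,33); WM=29
i=3 t=34 v=1: → [33,42),[30,39),[27,36); WM=33; [21,30) fires=2 [24,33) fires=3
i=4 t=34 v=8: → [33,42),[30,39),[27,36); WM=33
i=5 t=6 v=7: DROP (t<33-1); WM=33
i=6 t=46 v=6: → [45,54),[42,51),[39,48); WM=45; [27,36) fires=4 [30,39) fires=3 [33,42) fires=2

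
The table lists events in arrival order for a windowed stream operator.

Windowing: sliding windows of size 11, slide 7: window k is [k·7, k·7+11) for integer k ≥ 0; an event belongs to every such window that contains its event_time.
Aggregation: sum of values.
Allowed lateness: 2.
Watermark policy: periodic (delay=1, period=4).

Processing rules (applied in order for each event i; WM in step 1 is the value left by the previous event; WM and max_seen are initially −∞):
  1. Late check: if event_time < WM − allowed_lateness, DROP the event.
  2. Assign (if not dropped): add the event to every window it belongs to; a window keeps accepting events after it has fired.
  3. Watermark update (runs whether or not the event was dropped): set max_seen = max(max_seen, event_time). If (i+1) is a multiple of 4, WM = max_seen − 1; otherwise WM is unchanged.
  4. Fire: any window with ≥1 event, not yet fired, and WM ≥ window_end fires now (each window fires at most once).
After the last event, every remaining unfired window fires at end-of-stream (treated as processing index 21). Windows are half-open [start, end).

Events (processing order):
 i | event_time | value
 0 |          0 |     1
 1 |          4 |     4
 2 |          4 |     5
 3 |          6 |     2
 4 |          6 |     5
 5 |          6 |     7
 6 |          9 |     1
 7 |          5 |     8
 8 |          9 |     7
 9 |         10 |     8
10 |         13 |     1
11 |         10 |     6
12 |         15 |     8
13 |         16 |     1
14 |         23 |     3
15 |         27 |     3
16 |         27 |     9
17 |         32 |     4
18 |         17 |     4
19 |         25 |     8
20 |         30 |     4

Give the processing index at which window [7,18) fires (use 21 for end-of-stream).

i=0 t=0 v=1: → [0,11); WM=−∞
i=1 t=4 v=4: → [0,11); WM=−∞
i=2 t=4 v=5: → [0,11); WM=−∞
i=3 t=6 v=2: → [0,11); WM=5
i=4 t=6 v=5: → [0,11); WM=5
i=5 t=6 v=7: → [0,11); WM=5
i=6 t=9 v=1: → [7,18),[0,11); WM=5
i=7 t=5 v=8: → [0,11); WM=8
i=8 t=9 v=7: → [7,18),[0,11); WM=8
i=9 t=10 v=8: → [7,18),[0,11); WM=8
i=10 t=13 v=1: → [7,18); WM=8
i=11 t=10 v=6: → [7,18),[0,11); WM=12; [0,11) fires=54
i=12 t=15 v=8: → [14,25),[7,18); WM=12
i=13 t=16 v=1: → [14,25),[7,18); WM=12
i=14 t=23 v=3: → [21,32),[14,25); WM=12
i=15 t=27 v=3: → [21,32); WM=26; [7,18) fires=32 [14,25) fires=12
i=16 t=27 v=9: → [21,32); WM=26
i=17 t=32 v=4: → [28,39); WM=26
i=18 t=17 v=4: DROP (t<26-2); WM=26
i=19 t=25 v=8: → [21,32); WM=31
i=20 t=30 v=4: → [28,39),[21,32); WM=31

15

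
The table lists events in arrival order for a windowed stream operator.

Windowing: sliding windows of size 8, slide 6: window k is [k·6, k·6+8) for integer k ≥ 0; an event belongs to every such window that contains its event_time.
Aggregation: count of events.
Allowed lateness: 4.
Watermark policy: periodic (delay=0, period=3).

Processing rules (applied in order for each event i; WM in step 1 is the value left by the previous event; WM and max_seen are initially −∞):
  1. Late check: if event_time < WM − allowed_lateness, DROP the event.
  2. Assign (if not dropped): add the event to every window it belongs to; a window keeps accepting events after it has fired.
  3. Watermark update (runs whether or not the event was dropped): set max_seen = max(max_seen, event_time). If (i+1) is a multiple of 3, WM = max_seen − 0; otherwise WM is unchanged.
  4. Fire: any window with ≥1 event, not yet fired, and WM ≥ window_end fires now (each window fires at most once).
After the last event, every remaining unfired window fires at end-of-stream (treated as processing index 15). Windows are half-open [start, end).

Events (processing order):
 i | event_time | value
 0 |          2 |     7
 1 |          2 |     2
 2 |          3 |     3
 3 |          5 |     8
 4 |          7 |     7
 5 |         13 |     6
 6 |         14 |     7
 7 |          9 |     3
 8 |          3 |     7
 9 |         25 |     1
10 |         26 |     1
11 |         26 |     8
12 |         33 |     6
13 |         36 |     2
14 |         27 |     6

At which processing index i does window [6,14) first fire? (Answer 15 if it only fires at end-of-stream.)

i=0 t=2 v=7: → [0,8); WM=−∞
i=1 t=2 v=2: → [0,8); WM=−∞
i=2 t=3 v=3: → [0,8); WM=3
i=3 t=5 v=8: → [0,8); WM=3
i=4 t=7 v=7: → [6,14),[0,8); WM=3
i=5 t=13 v=6: → [12,20),[6,14); WM=13; [0,8) fires=5
i=6 t=14 v=7: → [12,20); WM=13
i=7 t=9 v=3: → [6,14); WM=13
i=8 t=3 v=7: DROP (t<13-4); WM=14; [6,14) fires=3
i=9 t=25 v=1: → [24,32),[18,26); WM=14
i=10 t=26 v=1: → [24,32); WM=14
i=11 t=26 v=8: → [24,32); WM=26; [12,20) fires=2 [18,26) fires=1
i=12 t=33 v=6: → [30,38); WM=26
i=13 t=36 v=2: → [36,44),[30,38); WM=26
i=14 t=27 v=6: → [24,32); WM=36; [24,32) fires=4

8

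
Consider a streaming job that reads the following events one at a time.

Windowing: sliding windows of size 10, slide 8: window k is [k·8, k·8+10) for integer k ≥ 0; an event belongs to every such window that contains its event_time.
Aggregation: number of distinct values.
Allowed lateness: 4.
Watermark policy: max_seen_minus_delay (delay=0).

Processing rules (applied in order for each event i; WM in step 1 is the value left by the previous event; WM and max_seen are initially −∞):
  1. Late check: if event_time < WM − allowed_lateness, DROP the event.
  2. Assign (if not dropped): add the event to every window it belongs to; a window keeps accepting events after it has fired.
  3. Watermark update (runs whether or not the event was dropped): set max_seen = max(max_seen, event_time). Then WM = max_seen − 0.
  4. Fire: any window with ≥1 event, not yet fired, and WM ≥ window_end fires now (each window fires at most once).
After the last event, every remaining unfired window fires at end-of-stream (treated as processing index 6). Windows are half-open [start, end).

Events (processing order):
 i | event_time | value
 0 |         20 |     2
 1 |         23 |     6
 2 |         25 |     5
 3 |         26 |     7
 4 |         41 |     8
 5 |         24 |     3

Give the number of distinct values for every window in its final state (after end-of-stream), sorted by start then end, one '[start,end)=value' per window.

i=0 t=20 v=2: → [16,26); WM=20
i=1 t=23 v=6: → [16,26); WM=23
i=2 t=25 v=5: → [24,34),[16,26); WM=25
i=3 t=26 v=7: → [24,34); WM=26; [16,26) fires=3
i=4 t=41 v=8: → [40,50),[32,42); WM=41; [24,34) fires=2
i=5 t=24 v=3: DROP (t<41-4); WM=41

[16,26)=3 [24,34)=2 [32,42)=1 [40,50)=1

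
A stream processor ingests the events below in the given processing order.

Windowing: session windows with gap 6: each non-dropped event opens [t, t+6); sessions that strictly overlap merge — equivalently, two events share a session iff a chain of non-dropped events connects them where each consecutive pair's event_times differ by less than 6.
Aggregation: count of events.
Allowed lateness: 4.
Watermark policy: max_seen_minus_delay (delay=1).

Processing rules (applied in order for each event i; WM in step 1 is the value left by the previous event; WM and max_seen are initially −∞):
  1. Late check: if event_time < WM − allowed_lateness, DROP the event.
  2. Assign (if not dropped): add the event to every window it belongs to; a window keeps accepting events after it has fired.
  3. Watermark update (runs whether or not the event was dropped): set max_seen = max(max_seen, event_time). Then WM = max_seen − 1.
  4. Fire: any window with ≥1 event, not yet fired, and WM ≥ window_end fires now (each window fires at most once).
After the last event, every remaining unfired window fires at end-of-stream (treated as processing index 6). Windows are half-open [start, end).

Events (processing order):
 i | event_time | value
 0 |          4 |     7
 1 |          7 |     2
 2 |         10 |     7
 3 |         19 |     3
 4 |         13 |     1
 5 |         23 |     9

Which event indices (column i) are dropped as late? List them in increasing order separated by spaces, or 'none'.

i=0 t=4 v=7: → [4,10); WM=3
i=1 t=7 v=2: → [4,13); WM=6
i=2 t=10 v=7: → [4,16); WM=9
i=3 t=19 v=3: → [19,25); WM=18
i=4 t=13 v=1: DROP (t<18-4); WM=18
i=5 t=23 v=9: → [19,29); WM=22

4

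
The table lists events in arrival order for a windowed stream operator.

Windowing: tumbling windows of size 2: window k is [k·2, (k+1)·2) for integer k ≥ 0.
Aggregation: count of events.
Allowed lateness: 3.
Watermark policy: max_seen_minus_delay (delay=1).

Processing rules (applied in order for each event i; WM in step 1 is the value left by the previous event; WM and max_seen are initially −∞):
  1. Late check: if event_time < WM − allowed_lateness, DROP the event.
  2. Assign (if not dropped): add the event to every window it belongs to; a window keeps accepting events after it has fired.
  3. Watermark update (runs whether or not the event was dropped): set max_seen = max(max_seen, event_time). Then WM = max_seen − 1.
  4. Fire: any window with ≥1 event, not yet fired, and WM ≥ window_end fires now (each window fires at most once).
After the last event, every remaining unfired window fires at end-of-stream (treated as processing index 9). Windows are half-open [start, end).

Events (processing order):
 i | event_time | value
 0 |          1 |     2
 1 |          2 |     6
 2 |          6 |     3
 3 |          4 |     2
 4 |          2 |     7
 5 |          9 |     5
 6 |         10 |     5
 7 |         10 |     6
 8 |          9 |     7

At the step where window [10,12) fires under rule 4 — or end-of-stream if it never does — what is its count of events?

2

i=0 t=1 v=2: → [0,2); WM=0
i=1 t=2 v=6: → [2,4); WM=1
i=2 t=6 v=3: → [6,8); WM=5; [0,2) fires=1 [2,4) fires=1
i=3 t=4 v=2: → [4,6); WM=5
i=4 t=2 v=7: → [2,4); WM=5
i=5 t=9 v=5: → [8,10); WM=8; [4,6) fires=1 [6,8) fires=1
i=6 t=10 v=5: → [10,12); WM=9
i=7 t=10 v=6: → [10,12); WM=9
i=8 t=9 v=7: → [8,10); WM=9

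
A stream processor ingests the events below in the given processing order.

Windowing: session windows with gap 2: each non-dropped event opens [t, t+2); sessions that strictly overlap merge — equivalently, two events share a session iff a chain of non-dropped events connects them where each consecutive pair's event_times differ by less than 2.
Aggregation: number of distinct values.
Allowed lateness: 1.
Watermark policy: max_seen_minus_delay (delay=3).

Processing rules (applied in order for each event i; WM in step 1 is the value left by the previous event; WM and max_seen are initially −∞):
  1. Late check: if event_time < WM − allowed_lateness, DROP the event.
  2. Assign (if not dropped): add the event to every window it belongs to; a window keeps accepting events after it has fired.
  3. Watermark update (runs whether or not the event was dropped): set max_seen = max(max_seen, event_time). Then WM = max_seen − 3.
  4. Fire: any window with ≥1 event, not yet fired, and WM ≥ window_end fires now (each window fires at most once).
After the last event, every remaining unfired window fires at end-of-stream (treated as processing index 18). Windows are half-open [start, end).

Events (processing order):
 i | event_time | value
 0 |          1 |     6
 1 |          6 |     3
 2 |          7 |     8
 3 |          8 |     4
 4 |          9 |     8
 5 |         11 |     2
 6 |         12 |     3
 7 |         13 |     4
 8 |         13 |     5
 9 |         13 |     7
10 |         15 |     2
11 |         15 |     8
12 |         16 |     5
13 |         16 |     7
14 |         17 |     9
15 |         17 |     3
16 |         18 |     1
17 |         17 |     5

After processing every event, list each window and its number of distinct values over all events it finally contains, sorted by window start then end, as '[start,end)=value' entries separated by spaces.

i=0 t=1 v=6: → [1,3); WM=-2
i=1 t=6 v=3: → [6,8); WM=3
i=2 t=7 v=8: → [6,9); WM=4
i=3 t=8 v=4: → [6,10); WM=5
i=4 t=9 v=8: → [6,11); WM=6
i=5 t=11 v=2: → [11,13); WM=8
i=6 t=12 v=3: → [11,14); WM=9
i=7 t=13 v=4: → [11,15); WM=10
i=8 t=13 v=5: → [11,15); WM=10
i=9 t=13 v=7: → [11,15); WM=10
i=10 t=15 v=2: → [15,17); WM=12
i=11 t=15 v=8: → [15,17); WM=12
i=12 t=16 v=5: → [15,18); WM=13
i=13 t=16 v=7: → [15,18); WM=13
i=14 t=17 v=9: → [15,19); WM=14
i=15 t=17 v=3: → [15,19); WM=14
i=16 t=18 v=1: → [15,20); WM=15
i=17 t=17 v=5: → [15,20); WM=15

[1,3)=1 [6,11)=3 [11,15)=5 [15,20)=7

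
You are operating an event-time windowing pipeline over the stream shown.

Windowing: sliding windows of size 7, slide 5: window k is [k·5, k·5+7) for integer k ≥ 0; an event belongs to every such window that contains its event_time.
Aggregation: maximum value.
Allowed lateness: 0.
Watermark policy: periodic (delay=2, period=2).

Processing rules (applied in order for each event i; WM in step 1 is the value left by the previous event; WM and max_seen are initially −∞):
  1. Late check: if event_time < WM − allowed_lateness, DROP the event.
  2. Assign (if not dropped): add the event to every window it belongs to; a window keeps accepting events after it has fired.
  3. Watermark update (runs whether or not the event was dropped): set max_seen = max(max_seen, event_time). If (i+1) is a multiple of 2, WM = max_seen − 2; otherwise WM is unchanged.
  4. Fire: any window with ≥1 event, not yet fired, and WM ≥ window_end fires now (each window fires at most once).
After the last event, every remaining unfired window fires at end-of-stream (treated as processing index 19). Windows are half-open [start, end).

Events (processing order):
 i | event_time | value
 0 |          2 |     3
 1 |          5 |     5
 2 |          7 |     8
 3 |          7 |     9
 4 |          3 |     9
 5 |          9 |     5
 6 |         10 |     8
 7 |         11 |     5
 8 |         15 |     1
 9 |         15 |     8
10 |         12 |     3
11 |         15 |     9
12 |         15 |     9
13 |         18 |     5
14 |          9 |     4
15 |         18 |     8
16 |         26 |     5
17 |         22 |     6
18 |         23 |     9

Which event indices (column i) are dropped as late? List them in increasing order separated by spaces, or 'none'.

i=0 t=2 v=3: → [0,7); WM=−∞
i=1 t=5 v=5: → [5,12),[0,7); WM=3
i=2 t=7 v=8: → [5,12); WM=3
i=3 t=7 v=9: → [5,12); WM=5
i=4 t=3 v=9: DROP (t<5-0); WM=5
i=5 t=9 v=5: → [5,12); WM=7; [0,7) fires=5
i=6 t=10 v=8: → [10,17),[5,12); WM=7
i=7 t=11 v=5: → [10,17),[5,12); WM=9
i=8 t=15 v=1: → [15,22),[10,17); WM=9
i=9 t=15 v=8: → [15,22),[10,17); WM=13; [5,12) fires=9
i=10 t=12 v=3: DROP (t<13-0); WM=13
i=11 t=15 v=9: → [15,22),[10,17); WM=13
i=12 t=15 v=9: → [15,22),[10,17); WM=13
i=13 t=18 v=5: → [15,22); WM=16
i=14 t=9 v=4: DROP (t<16-0); WM=16
i=15 t=18 v=8: → [15,22); WM=16
i=16 t=26 v=5: → [25,32),[20,27); WM=16
i=17 t=22 v=6: → [20,27); WM=24; [10,17) fires=9 [15,22) fires=9
i=18 t=23 v=9: DROP (t<24-0); WM=24

4 10 14 18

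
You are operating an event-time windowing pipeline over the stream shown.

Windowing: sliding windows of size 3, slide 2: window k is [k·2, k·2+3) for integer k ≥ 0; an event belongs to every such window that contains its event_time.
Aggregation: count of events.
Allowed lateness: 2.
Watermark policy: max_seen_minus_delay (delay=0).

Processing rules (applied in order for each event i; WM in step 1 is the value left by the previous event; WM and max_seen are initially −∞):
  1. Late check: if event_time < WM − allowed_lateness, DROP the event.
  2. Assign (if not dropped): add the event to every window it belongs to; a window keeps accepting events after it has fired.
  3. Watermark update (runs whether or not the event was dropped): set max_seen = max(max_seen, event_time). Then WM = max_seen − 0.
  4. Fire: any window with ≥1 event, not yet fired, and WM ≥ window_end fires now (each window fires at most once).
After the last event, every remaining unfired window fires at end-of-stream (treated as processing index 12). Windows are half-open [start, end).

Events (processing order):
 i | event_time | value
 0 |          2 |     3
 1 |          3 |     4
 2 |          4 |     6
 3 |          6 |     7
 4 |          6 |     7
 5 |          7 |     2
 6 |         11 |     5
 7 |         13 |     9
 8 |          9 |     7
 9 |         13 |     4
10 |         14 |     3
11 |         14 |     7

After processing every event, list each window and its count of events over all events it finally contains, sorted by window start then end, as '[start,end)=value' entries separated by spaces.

[0,3)=1 [2,5)=3 [4,7)=3 [6,9)=3 [10,13)=1 [12,15)=4 [14,17)=2

i=0 t=2 v=3: → [2,5),[0,3); WM=2
i=1 t=3 v=4: → [2,5); WM=3; [0,3) fires=1
i=2 t=4 v=6: → [4,7),[2,5); WM=4
i=3 t=6 v=7: → [6,9),[4,7); WM=6; [2,5) fires=3
i=4 t=6 v=7: → [6,9),[4,7); WM=6
i=5 t=7 v=2: → [6,9); WM=7; [4,7) fires=3
i=6 t=11 v=5: → [10,13); WM=11; [6,9) fires=3
i=7 t=13 v=9: → [12,15); WM=13; [10,13) fires=1
i=8 t=9 v=7: DROP (t<13-2); WM=13
i=9 t=13 v=4: → [12,15); WM=13
i=10 t=14 v=3: → [14,17),[12,15); WM=14
i=11 t=14 v=7: → [14,17),[12,15); WM=14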